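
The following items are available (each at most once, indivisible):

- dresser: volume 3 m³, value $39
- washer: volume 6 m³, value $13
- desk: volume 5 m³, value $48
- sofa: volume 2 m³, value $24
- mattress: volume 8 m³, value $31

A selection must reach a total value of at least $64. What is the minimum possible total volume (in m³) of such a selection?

Subsets with value ≥ 64, sorted by total volume:
- desk+sofa: volume 7, value 72
- dresser+desk: volume 8, value 87
- dresser+desk+sofa: volume 10, value 111
Minimum volume: 7 m³.

7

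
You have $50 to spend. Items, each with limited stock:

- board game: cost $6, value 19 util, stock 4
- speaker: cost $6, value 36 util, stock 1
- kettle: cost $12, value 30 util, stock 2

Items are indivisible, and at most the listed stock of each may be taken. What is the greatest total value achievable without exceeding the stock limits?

Top feasible selections:
- 3×board game + 1×speaker + 2×kettle: cost 48, value 153
- 4×board game + 1×speaker + 1×kettle: cost 42, value 142
- 4×board game + 2×kettle: cost 48, value 136
Best: 153 util.

153 util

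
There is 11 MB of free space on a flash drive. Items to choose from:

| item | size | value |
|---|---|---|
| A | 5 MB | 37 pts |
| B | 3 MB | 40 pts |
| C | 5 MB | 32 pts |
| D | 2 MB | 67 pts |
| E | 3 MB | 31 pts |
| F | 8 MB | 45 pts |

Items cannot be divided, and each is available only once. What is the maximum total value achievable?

144 pts

Check high-value combinations within 11 MB:
- A+B+D: size 5+3+2=10, value 37+40+67=144
- B+C+D: size 3+5+2=10, value 40+32+67=139
- B+D+E: size 3+2+3=8, value 40+67+31=138
- A+D+E: size 5+2+3=10, value 37+67+31=135
- C+D+E: size 5+2+3=10, value 32+67+31=130
Best: 144 pts.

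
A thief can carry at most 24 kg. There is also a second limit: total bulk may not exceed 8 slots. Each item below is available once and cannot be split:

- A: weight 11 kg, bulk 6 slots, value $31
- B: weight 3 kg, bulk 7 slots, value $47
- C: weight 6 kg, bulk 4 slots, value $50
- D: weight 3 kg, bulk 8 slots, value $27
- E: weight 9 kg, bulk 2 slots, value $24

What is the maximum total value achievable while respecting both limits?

Feasible sets respecting both limits:
- C+E: weight 15, bulk 6, value 74
- A+E: weight 20, bulk 8, value 55
- C: weight 6, bulk 4, value 50
- B: weight 3, bulk 7, value 47
Best: $74.

$74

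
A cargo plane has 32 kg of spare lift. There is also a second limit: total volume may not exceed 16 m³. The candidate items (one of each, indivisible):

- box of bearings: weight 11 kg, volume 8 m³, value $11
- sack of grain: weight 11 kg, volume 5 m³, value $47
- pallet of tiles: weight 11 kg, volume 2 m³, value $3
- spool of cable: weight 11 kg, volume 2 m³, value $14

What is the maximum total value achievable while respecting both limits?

$61

Feasible sets respecting both limits:
- sack of grain+spool of cable: weight 22, volume 7, value 61
- box of bearings+sack of grain: weight 22, volume 13, value 58
- sack of grain+pallet of tiles: weight 22, volume 7, value 50
- sack of grain: weight 11, volume 5, value 47
Best: $61.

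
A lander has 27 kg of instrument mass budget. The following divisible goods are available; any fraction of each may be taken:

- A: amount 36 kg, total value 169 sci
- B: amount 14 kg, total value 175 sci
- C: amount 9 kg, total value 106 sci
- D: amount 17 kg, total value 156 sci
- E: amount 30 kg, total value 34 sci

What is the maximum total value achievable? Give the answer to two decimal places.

Take in order of value per unit:
- B (175/14 per unit): all 14 → value 175, running total 175.00
- C (106/9 per unit): all 9 → value 106, running total 281.00
- D (156/17 per unit): 4 of 17 → value 4×156/17 = 36.7059, running total 317.71
Total 317.71.

317.71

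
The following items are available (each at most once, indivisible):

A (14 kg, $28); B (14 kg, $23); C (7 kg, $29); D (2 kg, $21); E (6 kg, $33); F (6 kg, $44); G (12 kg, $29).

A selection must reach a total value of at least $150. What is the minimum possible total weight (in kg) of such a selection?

33

Subsets with value ≥ 150, sorted by total weight:
- C+D+E+F+G: weight 33, value 156
- A+C+D+E+F: weight 35, value 155
- B+C+D+E+F: weight 35, value 150
Minimum weight: 33 kg.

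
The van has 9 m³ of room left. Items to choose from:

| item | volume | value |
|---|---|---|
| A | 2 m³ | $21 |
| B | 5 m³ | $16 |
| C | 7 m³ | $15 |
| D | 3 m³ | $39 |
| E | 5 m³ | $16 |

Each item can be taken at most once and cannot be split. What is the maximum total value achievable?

$60

Check high-value combinations within 9 m³:
- A+D: volume 2+3=5, value 21+39=60
- B+D: volume 5+3=8, value 16+39=55
- D+E: volume 3+5=8, value 39+16=55
Best: $60.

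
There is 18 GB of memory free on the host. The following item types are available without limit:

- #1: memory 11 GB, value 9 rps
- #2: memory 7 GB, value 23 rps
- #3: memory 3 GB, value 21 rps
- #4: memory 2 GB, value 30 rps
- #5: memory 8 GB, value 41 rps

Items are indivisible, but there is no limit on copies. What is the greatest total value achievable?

Best value-per-unit is #4 at 30/2, and filling with it alone uses memory 9×2=18. No mix of the others beats 9×30 = 270.

270 rps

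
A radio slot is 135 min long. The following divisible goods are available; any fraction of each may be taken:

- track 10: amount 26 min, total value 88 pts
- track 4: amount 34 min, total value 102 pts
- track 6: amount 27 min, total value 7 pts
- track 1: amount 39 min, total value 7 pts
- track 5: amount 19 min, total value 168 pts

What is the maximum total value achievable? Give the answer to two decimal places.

Take in order of value per unit:
- track 5 (168/19 per unit): all 19 → value 168, running total 168.00
- track 10 (88/26 per unit): all 26 → value 88, running total 256.00
- track 4 (102/34 per unit): all 34 → value 102, running total 358.00
- track 6 (7/27 per unit): all 27 → value 7, running total 365.00
- track 1 (7/39 per unit): 29 of 39 → value 29×7/39 = 5.2051, running total 370.21
Total 370.21.

370.21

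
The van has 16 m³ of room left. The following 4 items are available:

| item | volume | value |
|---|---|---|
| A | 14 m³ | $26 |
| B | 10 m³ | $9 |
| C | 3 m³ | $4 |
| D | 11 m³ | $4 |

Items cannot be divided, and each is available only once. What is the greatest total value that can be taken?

Check high-value combinations within 16 m³:
- A: volume 14, value 26
- B+C: volume 10+3=13, value 9+4=13
- B: volume 10, value 9
- C+D: volume 3+11=14, value 4+4=8
- C: volume 3, value 4
Best: $26.

$26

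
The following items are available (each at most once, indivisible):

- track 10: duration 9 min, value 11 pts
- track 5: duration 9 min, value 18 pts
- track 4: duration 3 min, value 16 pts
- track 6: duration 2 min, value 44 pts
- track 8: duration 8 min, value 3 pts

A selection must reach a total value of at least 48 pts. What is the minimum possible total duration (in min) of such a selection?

5

Subsets with value ≥ 48, sorted by total duration:
- track 4+track 6: duration 5, value 60
- track 5+track 6: duration 11, value 62
Minimum duration: 5 min.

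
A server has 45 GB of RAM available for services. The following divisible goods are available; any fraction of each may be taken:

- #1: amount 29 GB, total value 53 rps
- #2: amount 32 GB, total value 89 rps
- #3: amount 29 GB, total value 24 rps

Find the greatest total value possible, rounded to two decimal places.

112.76

Take in order of value per unit:
- #2 (89/32 per unit): all 32 → value 89, running total 89.00
- #1 (53/29 per unit): 13 of 29 → value 13×53/29 = 23.7586, running total 112.76
Total 112.76.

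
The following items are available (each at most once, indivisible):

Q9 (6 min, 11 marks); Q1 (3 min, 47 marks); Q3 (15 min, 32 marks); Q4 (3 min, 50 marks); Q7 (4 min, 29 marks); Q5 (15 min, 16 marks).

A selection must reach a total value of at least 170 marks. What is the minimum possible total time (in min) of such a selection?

Subsets with value ≥ 170, sorted by total time:
- Q1+Q3+Q4+Q7+Q5: time 40, value 174
- Q9+Q1+Q3+Q4+Q7+Q5: time 46, value 185
Minimum time: 40 min.

40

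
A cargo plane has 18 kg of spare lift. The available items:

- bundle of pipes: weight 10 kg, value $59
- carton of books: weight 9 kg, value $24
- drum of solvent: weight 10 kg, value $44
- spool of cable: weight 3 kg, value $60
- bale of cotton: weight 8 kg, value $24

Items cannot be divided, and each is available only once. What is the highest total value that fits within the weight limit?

Check high-value combinations within 18 kg:
- bundle of pipes+spool of cable: weight 10+3=13, value 59+60=119
- drum of solvent+spool of cable: weight 10+3=13, value 44+60=104
- spool of cable+bale of cotton: weight 3+8=11, value 60+24=84
- carton of books+spool of cable: weight 9+3=12, value 24+60=84
Best: $119.

$119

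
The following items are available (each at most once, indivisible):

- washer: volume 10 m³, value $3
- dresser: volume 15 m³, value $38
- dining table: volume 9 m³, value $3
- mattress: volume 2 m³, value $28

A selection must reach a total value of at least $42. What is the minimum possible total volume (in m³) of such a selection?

17

Subsets with value ≥ 42, sorted by total volume:
- dresser+mattress: volume 17, value 66
- dresser+dining table+mattress: volume 26, value 69
- washer+dresser+mattress: volume 27, value 69
- washer+dresser+dining table: volume 34, value 44
Minimum volume: 17 m³.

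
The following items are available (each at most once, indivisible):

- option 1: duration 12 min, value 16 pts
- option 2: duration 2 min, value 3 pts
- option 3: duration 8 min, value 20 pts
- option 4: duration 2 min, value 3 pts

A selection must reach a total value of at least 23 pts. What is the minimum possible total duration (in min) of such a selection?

Subsets with value ≥ 23, sorted by total duration:
- option 2+option 3: duration 10, value 23
- option 3+option 4: duration 10, value 23
- option 2+option 3+option 4: duration 12, value 26
- option 1+option 3: duration 20, value 36
Minimum duration: 10 min.

10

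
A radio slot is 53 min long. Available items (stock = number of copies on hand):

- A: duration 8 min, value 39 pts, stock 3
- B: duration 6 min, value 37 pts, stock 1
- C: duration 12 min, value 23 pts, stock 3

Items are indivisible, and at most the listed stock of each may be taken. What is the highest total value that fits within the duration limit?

Best selections within duration 53 and stock limits:
- 3×A + 1×B + 1×C: duration 42, value 177
- 3×A + 2×C: duration 48, value 163
Best: 177 pts.

177 pts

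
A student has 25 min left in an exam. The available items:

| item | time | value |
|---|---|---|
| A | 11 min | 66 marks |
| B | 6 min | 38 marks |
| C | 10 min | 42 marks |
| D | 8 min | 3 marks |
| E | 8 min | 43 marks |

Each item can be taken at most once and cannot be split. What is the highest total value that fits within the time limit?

147 marks

Check high-value combinations within 25 min:
- A+B+E: time 11+6+8=25, value 66+38+43=147
- B+C+E: time 6+10+8=24, value 38+42+43=123
- A+E: time 11+8=19, value 66+43=109
Best: 147 marks.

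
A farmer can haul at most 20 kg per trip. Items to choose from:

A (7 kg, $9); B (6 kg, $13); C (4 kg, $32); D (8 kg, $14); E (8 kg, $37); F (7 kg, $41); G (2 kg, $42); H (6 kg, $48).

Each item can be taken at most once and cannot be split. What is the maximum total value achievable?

$163

Check high-value combinations within 20 kg:
- C+F+G+H: weight 4+7+2+6=19, value 32+41+42+48=163
- C+E+G+H: weight 4+8+2+6=20, value 32+37+42+48=159
- C+D+G+H: weight 4+8+2+6=20, value 32+14+42+48=136
Best: $163.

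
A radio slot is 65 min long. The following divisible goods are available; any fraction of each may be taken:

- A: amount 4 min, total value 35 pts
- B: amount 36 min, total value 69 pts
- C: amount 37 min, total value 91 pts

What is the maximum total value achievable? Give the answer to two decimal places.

Take in order of value per unit:
- A (35/4 per unit): all 4 → value 35, running total 35.00
- C (91/37 per unit): all 37 → value 91, running total 126.00
- B (69/36 per unit): 24 of 36 → value 24×69/36 = 46.0000, running total 172.00
Total 172.00.

172.00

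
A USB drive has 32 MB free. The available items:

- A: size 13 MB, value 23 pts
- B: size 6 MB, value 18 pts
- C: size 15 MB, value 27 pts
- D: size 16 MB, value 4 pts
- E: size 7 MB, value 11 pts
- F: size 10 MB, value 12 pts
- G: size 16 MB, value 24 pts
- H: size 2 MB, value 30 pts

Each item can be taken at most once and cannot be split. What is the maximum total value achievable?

Check high-value combinations within 32 MB:
- B+C+E+H: size 6+15+7+2=30, value 18+27+11+30=86
- A+B+F+H: size 13+6+10+2=31, value 23+18+12+30=83
- B+E+G+H: size 6+7+16+2=31, value 18+11+24+30=83
- A+B+E+H: size 13+6+7+2=28, value 23+18+11+30=82
- A+C+H: size 13+15+2=30, value 23+27+30=80
Best: 86 pts.

86 pts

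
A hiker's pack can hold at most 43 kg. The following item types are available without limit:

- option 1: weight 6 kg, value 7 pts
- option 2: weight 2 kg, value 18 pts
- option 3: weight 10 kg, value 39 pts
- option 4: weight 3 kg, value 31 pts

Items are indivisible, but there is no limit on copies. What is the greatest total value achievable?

439 pts

Best value-per-unit is option 4 at 31/3; filling with it alone gives 14×31 = 434.
Optimal mix: 2×option 2 + 13×option 4 → weight 43, value 439.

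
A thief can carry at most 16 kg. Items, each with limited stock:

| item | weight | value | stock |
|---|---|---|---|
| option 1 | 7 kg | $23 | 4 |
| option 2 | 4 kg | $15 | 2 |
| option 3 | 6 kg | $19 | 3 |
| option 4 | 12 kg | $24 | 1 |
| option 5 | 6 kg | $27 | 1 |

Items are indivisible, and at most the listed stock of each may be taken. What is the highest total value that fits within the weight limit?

$61

Best selections within weight 16 and stock limits:
- 1×option 2 + 1×option 3 + 1×option 5: weight 16, value 61
- 2×option 2 + 1×option 5: weight 14, value 57
Best: $61.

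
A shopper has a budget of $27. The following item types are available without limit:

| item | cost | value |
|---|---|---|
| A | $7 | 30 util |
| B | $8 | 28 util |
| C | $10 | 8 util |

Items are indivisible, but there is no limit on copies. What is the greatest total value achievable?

90 util

Best value-per-unit is A at 30/7, and filling with it alone uses cost 3×7=21. No mix of the others beats 3×30 = 90.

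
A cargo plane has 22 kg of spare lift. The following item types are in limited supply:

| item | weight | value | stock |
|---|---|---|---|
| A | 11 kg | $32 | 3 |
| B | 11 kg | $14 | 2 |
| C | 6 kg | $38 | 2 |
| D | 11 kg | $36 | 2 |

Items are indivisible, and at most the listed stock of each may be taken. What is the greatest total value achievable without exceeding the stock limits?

$76

Best selections within weight 22 and stock limits:
- 2×C: weight 12, value 76
- 1×C + 1×D: weight 17, value 74
- 2×D: weight 22, value 72
- 1×A + 1×C: weight 17, value 70
Best: $76.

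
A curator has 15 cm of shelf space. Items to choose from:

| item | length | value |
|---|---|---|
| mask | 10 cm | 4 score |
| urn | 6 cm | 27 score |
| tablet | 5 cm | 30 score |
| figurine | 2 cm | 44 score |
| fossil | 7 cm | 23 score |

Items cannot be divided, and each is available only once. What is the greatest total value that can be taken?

Check high-value combinations within 15 cm:
- urn+tablet+figurine: length 6+5+2=13, value 27+30+44=101
- tablet+figurine+fossil: length 5+2+7=14, value 30+44+23=97
- urn+figurine+fossil: length 6+2+7=15, value 27+44+23=94
Best: 101 score.

101 score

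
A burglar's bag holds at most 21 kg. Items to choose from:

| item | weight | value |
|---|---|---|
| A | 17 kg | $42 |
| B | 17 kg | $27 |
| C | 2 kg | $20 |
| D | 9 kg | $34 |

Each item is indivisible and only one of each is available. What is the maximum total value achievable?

Check high-value combinations within 21 kg:
- A+C: weight 17+2=19, value 42+20=62
- C+D: weight 2+9=11, value 20+34=54
- B+C: weight 17+2=19, value 27+20=47
- A: weight 17, value 42
- D: weight 9, value 34
Best: $62.

$62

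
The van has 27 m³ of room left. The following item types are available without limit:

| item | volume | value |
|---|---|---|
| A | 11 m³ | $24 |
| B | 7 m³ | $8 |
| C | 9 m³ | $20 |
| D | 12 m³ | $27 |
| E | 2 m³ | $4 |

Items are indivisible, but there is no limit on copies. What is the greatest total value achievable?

Best value-per-unit is D at 27/12; filling with it alone gives 2×27 = 54.
Optimal mix: 3×C → volume 27, value 60.

$60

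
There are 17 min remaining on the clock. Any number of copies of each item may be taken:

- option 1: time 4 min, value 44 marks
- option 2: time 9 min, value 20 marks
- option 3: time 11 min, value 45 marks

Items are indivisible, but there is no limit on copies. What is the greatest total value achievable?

Best value-per-unit is option 1 at 44/4, and filling with it alone uses time 4×4=16. No mix of the others beats 4×44 = 176.

176 marks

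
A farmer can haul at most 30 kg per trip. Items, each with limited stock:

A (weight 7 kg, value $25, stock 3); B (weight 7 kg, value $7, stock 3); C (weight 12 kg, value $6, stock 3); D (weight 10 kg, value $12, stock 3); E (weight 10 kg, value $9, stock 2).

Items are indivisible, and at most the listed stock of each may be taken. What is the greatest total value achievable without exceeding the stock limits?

Best selections within weight 30 and stock limits:
- 3×A + 1×B: weight 28, value 82
- 3×A: weight 21, value 75
- 2×A + 2×B: weight 28, value 64
Best: $82.

$82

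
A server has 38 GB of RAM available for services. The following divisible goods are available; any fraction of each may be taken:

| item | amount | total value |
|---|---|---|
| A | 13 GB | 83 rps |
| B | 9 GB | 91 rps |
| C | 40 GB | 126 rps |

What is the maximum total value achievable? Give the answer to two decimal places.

224.40

Take in order of value per unit:
- B (91/9 per unit): all 9 → value 91, running total 91.00
- A (83/13 per unit): all 13 → value 83, running total 174.00
- C (126/40 per unit): 16 of 40 → value 16×126/40 = 50.4000, running total 224.40
Total 224.40.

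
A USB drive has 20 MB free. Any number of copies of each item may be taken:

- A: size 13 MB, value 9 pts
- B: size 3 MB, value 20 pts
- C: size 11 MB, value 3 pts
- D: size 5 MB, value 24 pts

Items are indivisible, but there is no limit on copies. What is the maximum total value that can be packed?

124 pts

Best value-per-unit is B at 20/3; filling with it alone gives 6×20 = 120.
Optimal mix: 5×B + 1×D → size 20, value 124.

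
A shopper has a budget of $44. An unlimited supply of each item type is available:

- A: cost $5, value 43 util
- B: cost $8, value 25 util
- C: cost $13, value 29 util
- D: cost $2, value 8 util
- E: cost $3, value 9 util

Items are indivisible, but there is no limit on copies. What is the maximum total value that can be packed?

360 util

Best value-per-unit is A at 43/5; filling with it alone gives 8×43 = 344.
Optimal mix: 8×A + 2×D → cost 44, value 360.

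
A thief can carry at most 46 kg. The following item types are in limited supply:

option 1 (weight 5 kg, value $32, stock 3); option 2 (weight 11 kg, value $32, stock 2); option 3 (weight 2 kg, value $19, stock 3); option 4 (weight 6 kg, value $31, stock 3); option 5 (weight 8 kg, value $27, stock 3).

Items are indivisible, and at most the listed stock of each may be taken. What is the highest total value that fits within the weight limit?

Best selections within weight 46 and stock limits:
- 3×option 1 + 2×option 3 + 3×option 4 + 1×option 5: weight 45, value 254
- 3×option 1 + 1×option 2 + 3×option 3 + 2×option 4: weight 44, value 247
- 3×option 1 + 3×option 3 + 3×option 4: weight 39, value 246
Best: $254.

$254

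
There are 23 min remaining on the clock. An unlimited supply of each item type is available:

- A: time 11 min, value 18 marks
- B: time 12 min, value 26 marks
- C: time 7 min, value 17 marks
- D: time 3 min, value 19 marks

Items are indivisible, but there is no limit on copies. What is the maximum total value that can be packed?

Best value-per-unit is D at 19/3, and filling with it alone uses time 7×3=21. No mix of the others beats 7×19 = 133.

133 marks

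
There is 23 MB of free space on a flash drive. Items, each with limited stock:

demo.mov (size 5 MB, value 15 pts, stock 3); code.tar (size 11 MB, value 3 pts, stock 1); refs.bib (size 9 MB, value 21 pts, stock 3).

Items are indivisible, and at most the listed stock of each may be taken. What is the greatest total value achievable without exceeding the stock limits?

Best selections within size 23 and stock limits:
- 1×demo.mov + 2×refs.bib: size 23, value 57
- 2×demo.mov + 1×refs.bib: size 19, value 51
- 3×demo.mov: size 15, value 45
- 2×refs.bib: size 18, value 42
Best: 57 pts.

57 pts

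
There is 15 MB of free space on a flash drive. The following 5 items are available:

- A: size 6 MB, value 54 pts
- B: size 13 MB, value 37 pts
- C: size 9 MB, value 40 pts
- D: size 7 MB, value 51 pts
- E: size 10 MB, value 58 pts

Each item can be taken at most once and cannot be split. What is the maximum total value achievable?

Check high-value combinations within 15 MB:
- A+D: size 6+7=13, value 54+51=105
- A+C: size 6+9=15, value 54+40=94
- E: size 10, value 58
- A: size 6, value 54
Best: 105 pts.

105 pts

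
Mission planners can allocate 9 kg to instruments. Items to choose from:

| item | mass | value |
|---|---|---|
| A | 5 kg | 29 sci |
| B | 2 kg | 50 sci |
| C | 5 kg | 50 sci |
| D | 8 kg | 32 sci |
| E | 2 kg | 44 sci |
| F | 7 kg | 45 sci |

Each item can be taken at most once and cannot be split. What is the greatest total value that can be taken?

144 sci

Check high-value combinations within 9 kg:
- B+C+E: mass 2+5+2=9, value 50+50+44=144
- A+B+E: mass 5+2+2=9, value 29+50+44=123
- B+C: mass 2+5=7, value 50+50=100
- B+F: mass 2+7=9, value 50+45=95
Best: 144 sci.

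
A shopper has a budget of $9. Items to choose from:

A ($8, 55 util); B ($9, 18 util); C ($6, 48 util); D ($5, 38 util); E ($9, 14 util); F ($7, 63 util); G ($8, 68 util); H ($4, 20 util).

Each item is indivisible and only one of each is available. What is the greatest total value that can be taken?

68 util

Check high-value combinations within $9:
- G: cost 8, value 68
- F: cost 7, value 63
- D+H: cost 5+4=9, value 38+20=58
- A: cost 8, value 55
- C: cost 6, value 48
Best: 68 util.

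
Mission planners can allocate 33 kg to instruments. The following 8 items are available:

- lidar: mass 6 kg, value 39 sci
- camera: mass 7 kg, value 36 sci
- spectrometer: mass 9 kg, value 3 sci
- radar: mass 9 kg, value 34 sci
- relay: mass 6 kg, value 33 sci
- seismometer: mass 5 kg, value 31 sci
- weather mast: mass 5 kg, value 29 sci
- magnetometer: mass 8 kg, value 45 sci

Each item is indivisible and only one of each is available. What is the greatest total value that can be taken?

184 sci

Check high-value combinations within 33 kg:
- lidar+camera+relay+seismometer+magnetometer: mass 6+7+6+5+8=32, value 39+36+33+31+45=184
- lidar+camera+relay+weather mast+magnetometer: mass 6+7+6+5+8=32, value 39+36+33+29+45=182
- lidar+camera+seismometer+weather mast+magnetometer: mass 6+7+5+5+8=31, value 39+36+31+29+45=180
- lidar+radar+seismometer+weather mast+magnetometer: mass 6+9+5+5+8=33, value 39+34+31+29+45=178
Best: 184 sci.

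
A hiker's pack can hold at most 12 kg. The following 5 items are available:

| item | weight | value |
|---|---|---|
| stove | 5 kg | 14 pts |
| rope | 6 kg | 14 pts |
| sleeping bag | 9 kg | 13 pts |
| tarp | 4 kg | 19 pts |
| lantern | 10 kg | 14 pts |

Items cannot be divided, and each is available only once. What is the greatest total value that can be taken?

Check high-value combinations within 12 kg:
- stove+tarp: weight 5+4=9, value 14+19=33
- rope+tarp: weight 6+4=10, value 14+19=33
- stove+rope: weight 5+6=11, value 14+14=28
- tarp: weight 4, value 19
- stove: weight 5, value 14
Best: 33 pts.

33 pts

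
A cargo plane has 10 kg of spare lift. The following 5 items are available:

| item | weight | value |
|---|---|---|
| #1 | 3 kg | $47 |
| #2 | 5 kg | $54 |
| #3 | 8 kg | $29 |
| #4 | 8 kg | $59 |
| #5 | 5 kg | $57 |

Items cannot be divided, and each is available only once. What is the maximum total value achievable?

Check high-value combinations within 10 kg:
- #2+#5: weight 5+5=10, value 54+57=111
- #1+#5: weight 3+5=8, value 47+57=104
- #1+#2: weight 3+5=8, value 47+54=101
Best: $111.

$111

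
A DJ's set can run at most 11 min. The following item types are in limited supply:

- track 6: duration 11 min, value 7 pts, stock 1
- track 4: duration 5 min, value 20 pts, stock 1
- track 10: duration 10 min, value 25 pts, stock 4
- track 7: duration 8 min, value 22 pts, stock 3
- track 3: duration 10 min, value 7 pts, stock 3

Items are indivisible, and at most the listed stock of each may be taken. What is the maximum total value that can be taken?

25 pts

Top feasible selections:
- 1×track 10: duration 10, value 25
- 1×track 7: duration 8, value 22
- 1×track 4: duration 5, value 20
- 1×track 3: duration 10, value 7
Best: 25 pts.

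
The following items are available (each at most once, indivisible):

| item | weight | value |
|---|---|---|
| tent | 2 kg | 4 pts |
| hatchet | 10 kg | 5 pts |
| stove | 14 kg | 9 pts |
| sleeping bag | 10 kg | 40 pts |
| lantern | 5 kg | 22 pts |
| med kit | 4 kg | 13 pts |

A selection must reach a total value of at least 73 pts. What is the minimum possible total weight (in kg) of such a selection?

Subsets with value ≥ 73, sorted by total weight:
- sleeping bag+lantern+med kit: weight 19, value 75
- tent+sleeping bag+lantern+med kit: weight 21, value 79
Minimum weight: 19 kg.

19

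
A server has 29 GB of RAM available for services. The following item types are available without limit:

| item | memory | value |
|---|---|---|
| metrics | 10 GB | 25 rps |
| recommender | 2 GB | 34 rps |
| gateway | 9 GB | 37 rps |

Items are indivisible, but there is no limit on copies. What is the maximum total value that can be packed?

476 rps

Best value-per-unit is recommender at 34/2, and filling with it alone uses memory 14×2=28. No mix of the others beats 14×34 = 476.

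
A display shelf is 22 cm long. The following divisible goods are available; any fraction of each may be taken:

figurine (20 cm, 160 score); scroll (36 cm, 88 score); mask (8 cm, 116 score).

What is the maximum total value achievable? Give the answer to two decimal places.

Take in order of value per unit:
- mask (116/8 per unit): all 8 → value 116, running total 116.00
- figurine (160/20 per unit): 14 of 20 → value 14×160/20 = 112.0000, running total 228.00
Total 228.00.

228.00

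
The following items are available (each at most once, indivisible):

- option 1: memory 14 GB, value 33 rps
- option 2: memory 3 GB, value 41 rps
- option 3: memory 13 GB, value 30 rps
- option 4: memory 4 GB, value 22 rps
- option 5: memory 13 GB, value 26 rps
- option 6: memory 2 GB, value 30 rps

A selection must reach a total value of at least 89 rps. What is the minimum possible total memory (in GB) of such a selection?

Subsets with value ≥ 89, sorted by total memory:
- option 2+option 4+option 6: memory 9, value 93
- option 2+option 3+option 6: memory 18, value 101
Minimum memory: 9 GB.

9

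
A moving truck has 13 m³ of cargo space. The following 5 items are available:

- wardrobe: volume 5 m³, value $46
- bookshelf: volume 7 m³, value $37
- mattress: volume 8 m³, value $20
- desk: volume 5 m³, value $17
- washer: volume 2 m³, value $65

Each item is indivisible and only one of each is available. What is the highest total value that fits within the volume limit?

$128

Check high-value combinations within 13 m³:
- wardrobe+desk+washer: volume 5+5+2=12, value 46+17+65=128
- wardrobe+washer: volume 5+2=7, value 46+65=111
- bookshelf+washer: volume 7+2=9, value 37+65=102
- mattress+washer: volume 8+2=10, value 20+65=85
Best: $128.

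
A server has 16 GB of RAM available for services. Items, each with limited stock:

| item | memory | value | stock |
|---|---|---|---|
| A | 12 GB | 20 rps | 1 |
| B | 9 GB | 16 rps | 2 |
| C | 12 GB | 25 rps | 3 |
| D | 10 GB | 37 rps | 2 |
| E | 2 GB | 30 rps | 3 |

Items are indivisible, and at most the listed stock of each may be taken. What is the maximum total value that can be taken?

Top feasible selections:
- 1×D + 3×E: memory 16, value 127
- 1×B + 3×E: memory 15, value 106
Best: 127 rps.

127 rps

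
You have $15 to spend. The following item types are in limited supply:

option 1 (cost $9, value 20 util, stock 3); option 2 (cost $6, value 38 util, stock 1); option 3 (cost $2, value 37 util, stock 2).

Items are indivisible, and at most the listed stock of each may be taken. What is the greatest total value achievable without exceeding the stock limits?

112 util

Top feasible selections:
- 1×option 2 + 2×option 3: cost 10, value 112
- 1×option 1 + 2×option 3: cost 13, value 94
- 1×option 2 + 1×option 3: cost 8, value 75
- 2×option 3: cost 4, value 74
Best: 112 util.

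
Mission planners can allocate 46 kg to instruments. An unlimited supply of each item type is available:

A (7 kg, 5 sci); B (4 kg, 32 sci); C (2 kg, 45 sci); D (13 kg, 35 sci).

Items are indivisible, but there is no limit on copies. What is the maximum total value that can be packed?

1035 sci

Best value-per-unit is C at 45/2, and filling with it alone uses mass 23×2=46. No mix of the others beats 23×45 = 1035.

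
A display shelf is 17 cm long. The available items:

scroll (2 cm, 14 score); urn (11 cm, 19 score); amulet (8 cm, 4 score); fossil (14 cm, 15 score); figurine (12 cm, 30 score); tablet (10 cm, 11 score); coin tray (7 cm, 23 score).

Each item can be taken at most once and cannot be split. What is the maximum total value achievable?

44 score

Check high-value combinations within 17 cm:
- scroll+figurine: length 2+12=14, value 14+30=44
- scroll+amulet+coin tray: length 2+8+7=17, value 14+4+23=41
- scroll+coin tray: length 2+7=9, value 14+23=37
- tablet+coin tray: length 10+7=17, value 11+23=34
Best: 44 score.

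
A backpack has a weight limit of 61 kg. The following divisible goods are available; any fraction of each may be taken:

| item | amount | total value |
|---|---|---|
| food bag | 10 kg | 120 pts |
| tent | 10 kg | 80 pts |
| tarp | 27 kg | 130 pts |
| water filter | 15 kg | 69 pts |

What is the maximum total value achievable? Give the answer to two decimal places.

Take in order of value per unit:
- food bag (120/10 per unit): all 10 → value 120, running total 120.00
- tent (80/10 per unit): all 10 → value 80, running total 200.00
- tarp (130/27 per unit): all 27 → value 130, running total 330.00
- water filter (69/15 per unit): 14 of 15 → value 14×69/15 = 64.4000, running total 394.40
Total 394.40.

394.40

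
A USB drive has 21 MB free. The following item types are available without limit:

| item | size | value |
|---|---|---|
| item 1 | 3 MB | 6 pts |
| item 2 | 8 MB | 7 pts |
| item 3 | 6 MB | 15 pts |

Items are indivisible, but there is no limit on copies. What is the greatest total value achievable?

51 pts

Best value-per-unit is item 3 at 15/6; filling with it alone gives 3×15 = 45.
Optimal mix: 1×item 1 + 3×item 3 → size 21, value 51.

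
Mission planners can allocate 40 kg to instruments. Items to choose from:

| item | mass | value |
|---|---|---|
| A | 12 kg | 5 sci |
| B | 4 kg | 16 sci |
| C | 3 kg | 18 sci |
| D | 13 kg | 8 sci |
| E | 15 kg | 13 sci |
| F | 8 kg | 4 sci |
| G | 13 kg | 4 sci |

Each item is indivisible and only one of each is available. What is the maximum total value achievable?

Check high-value combinations within 40 kg:
- B+C+D+E: mass 4+3+13+15=35, value 16+18+8+13=55
- A+B+C+E: mass 12+4+3+15=34, value 5+16+18+13=52
- B+C+E+F: mass 4+3+15+8=30, value 16+18+13+4=51
Best: 55 sci.

55 sci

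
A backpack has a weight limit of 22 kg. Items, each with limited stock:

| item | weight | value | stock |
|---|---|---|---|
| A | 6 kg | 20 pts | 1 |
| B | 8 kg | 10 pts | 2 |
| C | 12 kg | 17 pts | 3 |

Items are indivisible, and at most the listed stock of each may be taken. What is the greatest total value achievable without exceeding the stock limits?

Best selections within weight 22 and stock limits:
- 1×A + 2×B: weight 22, value 40
- 1×A + 1×C: weight 18, value 37
Best: 40 pts.

40 pts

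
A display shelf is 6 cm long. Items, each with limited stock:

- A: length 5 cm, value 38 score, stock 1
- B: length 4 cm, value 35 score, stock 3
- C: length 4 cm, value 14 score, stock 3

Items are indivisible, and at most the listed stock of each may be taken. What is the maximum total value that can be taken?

Best selections within length 6 and stock limits:
- 1×A: length 5, value 38
- 1×B: length 4, value 35
- 1×C: length 4, value 14
Best: 38 score.

38 score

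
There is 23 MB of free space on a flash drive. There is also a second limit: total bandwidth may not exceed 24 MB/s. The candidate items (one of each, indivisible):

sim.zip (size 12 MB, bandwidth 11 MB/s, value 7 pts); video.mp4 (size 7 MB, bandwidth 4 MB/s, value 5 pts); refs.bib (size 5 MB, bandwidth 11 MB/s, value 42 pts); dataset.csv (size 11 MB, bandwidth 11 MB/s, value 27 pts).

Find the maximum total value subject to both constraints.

Feasible sets respecting both limits:
- refs.bib+dataset.csv: size 16, bandwidth 22, value 69
- sim.zip+refs.bib: size 17, bandwidth 22, value 49
- video.mp4+refs.bib: size 12, bandwidth 15, value 47
- refs.bib: size 5, bandwidth 11, value 42
Best: 69 pts.

69 pts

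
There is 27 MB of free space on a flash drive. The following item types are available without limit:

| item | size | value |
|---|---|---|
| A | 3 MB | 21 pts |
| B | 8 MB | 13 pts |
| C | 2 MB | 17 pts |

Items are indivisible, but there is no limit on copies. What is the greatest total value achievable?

Best value-per-unit is C at 17/2; filling with it alone gives 13×17 = 221.
Optimal mix: 1×A + 12×C → size 27, value 225.

225 pts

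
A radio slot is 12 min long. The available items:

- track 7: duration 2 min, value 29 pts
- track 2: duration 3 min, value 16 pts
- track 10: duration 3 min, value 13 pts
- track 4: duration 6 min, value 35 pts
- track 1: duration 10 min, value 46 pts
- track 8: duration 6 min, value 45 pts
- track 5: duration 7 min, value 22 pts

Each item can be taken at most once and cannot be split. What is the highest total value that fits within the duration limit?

Check high-value combinations within 12 min:
- track 7+track 2+track 8: duration 2+3+6=11, value 29+16+45=90
- track 7+track 10+track 8: duration 2+3+6=11, value 29+13+45=87
- track 7+track 2+track 4: duration 2+3+6=11, value 29+16+35=80
- track 4+track 8: duration 6+6=12, value 35+45=80
- track 7+track 10+track 4: duration 2+3+6=11, value 29+13+35=77
Best: 90 pts.

90 pts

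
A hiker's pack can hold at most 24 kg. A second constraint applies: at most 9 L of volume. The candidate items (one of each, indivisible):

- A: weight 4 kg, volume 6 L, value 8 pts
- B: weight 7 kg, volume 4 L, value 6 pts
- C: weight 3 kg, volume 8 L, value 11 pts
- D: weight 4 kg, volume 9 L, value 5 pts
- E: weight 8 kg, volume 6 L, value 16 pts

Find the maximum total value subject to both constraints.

Feasible sets respecting both limits:
- E: weight 8, volume 6, value 16
- C: weight 3, volume 8, value 11
- A: weight 4, volume 6, value 8
- B: weight 7, volume 4, value 6
Best: 16 pts.

16 pts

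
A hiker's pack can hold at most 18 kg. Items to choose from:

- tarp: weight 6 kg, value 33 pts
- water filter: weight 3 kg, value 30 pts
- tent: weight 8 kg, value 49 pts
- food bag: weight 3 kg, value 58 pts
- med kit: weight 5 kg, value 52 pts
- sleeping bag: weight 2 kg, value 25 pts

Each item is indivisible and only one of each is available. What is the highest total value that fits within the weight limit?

184 pts

This is a 0/1 knapsack; check combinations near the capacity.
- tent+food bag+med kit+sleeping bag: weight 8+3+5+2=18, value 49+58+52+25=184
- tarp+water filter+food bag+med kit: weight 6+3+3+5=17, value 33+30+58+52=173
- tarp+food bag+med kit+sleeping bag: weight 6+3+5+2=16, value 33+58+52+25=168
Best: 184 pts.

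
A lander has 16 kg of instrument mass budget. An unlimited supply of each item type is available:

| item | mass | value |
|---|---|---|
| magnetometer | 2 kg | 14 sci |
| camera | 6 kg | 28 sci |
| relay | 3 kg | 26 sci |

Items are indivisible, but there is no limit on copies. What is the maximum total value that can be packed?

132 sci

Best value-per-unit is relay at 26/3; filling with it alone gives 5×26 = 130.
Optimal mix: 2×magnetometer + 4×relay → mass 16, value 132.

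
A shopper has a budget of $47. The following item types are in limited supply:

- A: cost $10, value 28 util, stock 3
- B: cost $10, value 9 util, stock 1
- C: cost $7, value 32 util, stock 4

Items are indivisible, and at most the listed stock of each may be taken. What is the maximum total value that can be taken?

Top feasible selections:
- 1×A + 4×C: cost 38, value 156
- 2×A + 3×C: cost 41, value 152
- 3×A + 2×C: cost 44, value 148
- 1×B + 4×C: cost 38, value 137
Best: 156 util.

156 util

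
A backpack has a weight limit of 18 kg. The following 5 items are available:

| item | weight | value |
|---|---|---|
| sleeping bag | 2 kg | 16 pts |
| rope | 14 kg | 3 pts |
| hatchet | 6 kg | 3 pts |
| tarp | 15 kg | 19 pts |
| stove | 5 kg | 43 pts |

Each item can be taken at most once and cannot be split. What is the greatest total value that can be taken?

62 pts

Check high-value combinations within 18 kg:
- sleeping bag+hatchet+stove: weight 2+6+5=13, value 16+3+43=62
- sleeping bag+stove: weight 2+5=7, value 16+43=59
- hatchet+stove: weight 6+5=11, value 3+43=46
- stove: weight 5, value 43
Best: 62 pts.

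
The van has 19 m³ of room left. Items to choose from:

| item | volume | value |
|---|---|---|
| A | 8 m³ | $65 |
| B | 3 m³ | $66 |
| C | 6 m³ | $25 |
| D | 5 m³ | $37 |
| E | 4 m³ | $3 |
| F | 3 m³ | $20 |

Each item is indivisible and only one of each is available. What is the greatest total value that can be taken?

$188

This is a 0/1 knapsack; check combinations near the capacity.
- A+B+D+F: volume 8+3+5+3=19, value 65+66+37+20=188
- A+B+D: volume 8+3+5=16, value 65+66+37=168
- A+B+C: volume 8+3+6=17, value 65+66+25=156
- A+B+E+F: volume 8+3+4+3=18, value 65+66+3+20=154
- A+B+F: volume 8+3+3=14, value 65+66+20=151
Best: $188.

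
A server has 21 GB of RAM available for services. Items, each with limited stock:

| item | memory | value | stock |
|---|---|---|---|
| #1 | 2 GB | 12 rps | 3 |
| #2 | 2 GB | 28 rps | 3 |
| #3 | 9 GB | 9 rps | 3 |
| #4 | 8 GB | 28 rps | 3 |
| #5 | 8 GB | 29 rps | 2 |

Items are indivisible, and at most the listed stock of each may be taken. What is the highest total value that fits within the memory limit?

149 rps

Best selections within memory 21 and stock limits:
- 3×#1 + 3×#2 + 1×#5: memory 20, value 149
- 3×#1 + 3×#2 + 1×#4: memory 20, value 148
Best: 149 rps.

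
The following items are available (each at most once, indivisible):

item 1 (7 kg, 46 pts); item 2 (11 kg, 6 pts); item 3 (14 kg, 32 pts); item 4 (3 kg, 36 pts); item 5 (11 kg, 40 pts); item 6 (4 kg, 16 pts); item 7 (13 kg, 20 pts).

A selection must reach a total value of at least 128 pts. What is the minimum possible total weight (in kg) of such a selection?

Subsets with value ≥ 128, sorted by total weight:
- item 1+item 4+item 5+item 6: weight 25, value 138
- item 1+item 3+item 4+item 6: weight 28, value 130
- item 1+item 2+item 4+item 5: weight 32, value 128
- item 1+item 4+item 5+item 7: weight 34, value 142
Minimum weight: 25 kg.

25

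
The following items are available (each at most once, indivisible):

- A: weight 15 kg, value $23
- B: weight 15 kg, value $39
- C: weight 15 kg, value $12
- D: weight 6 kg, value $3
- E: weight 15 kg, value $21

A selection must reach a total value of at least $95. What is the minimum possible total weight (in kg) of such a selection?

Subsets with value ≥ 95, sorted by total weight:
- A+B+C+E: weight 60, value 95
- A+B+C+D+E: weight 66, value 98
Minimum weight: 60 kg.

60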